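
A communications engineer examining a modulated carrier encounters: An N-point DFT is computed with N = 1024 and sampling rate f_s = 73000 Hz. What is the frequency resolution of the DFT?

DFT frequency resolution = f_s / N
= 73000 / 1024 = 9125/128 Hz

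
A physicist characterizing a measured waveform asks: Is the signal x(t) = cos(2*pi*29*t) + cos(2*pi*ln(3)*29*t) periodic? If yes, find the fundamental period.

f1 = 29 Hz, f2 = 29*ln(3) Hz
Ratio f2/f1 = ln(3), which is irrational.
Since the frequency ratio is irrational, no common period exists.
The signal is not periodic.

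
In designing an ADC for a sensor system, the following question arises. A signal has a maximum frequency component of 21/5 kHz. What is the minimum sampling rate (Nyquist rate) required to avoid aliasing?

By the Nyquist-Shannon sampling theorem,
the minimum sampling rate (Nyquist rate) must be at least 2 * f_max.
Nyquist rate = 2 * 21/5 kHz = 42/5 kHz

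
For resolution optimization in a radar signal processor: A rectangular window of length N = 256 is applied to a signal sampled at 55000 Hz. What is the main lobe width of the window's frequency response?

For a rectangular window of length N,
the main lobe width in frequency is 2*f_s/N.
= 2*55000/256 = 6875/16 Hz
This determines the minimum frequency separation for resolving two sinusoids.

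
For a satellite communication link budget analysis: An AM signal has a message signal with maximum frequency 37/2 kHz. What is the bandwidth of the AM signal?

In AM (double-sideband), the bandwidth is twice the message frequency.
BW = 2 * f_m = 2 * 37/2 kHz = 37 kHz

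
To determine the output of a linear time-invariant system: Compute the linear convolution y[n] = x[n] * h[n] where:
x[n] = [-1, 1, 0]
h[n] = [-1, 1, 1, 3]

y[n] = sum_k x[k]*h[n-k]. Output length = len(x) + len(h) - 1 = 3 + 4 - 1 = 6.
y[0] = -1*-1 = 1
y[1] = 1*-1 + -1*1 = -2
y[2] = 0*-1 + 1*1 + -1*1 = 0
y[3] = 0*1 + 1*1 + -1*3 = -2
y[4] = 0*1 + 1*3 = 3
y[5] = 0*3 = 0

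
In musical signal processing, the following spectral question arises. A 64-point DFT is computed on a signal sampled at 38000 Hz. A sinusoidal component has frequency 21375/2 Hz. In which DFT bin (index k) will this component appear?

DFT frequency resolution = f_s/N = 38000/64 = 2375/4 Hz
Bin index k = f_signal / resolution = 21375/2 / 2375/4 = 18
The signal frequency 21375/2 Hz falls in DFT bin k = 18.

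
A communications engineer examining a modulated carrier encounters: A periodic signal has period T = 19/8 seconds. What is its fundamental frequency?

The fundamental frequency is the reciprocal of the period.
f = 1/T = 1/(19/8) = 8/19 Hz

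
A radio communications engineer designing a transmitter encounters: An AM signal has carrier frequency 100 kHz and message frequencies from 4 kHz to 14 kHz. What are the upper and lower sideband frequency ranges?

Upper sideband (USB) = fc + [fm_low, fm_high] = 100 + [4, 14] = [104, 114] kHz
Lower sideband (LSB) = fc - [fm_high, fm_low] = 100 - [14, 4] = [86, 96] kHz
Total occupied spectrum: 86 kHz to 114 kHz (plus carrier at 100 kHz)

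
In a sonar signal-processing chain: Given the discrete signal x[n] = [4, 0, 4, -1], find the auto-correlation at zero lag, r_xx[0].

The auto-correlation at zero lag r_xx[0] equals the signal energy.
r_xx[0] = sum of x[n]^2 = 4^2 + 0^2 + 4^2 + (-1)^2
= 16 + 0 + 16 + 1 = 33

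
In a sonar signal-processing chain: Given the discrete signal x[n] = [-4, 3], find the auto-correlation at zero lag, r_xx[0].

The auto-correlation at zero lag r_xx[0] equals the signal energy.
r_xx[0] = sum of x[n]^2 = (-4)^2 + 3^2
= 16 + 9 = 25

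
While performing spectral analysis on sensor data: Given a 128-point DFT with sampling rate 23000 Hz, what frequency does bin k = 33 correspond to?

The frequency of DFT bin k is: f_k = k * f_s / N
f_33 = 33 * 23000 / 128 = 94875/16 Hz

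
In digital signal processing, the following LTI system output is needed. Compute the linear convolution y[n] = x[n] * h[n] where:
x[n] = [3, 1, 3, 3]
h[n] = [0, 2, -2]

y[n] = sum_k x[k]*h[n-k]. Output length = len(x) + len(h) - 1 = 4 + 3 - 1 = 6.
y[0] = 3*0 = 0
y[1] = 1*0 + 3*2 = 6
y[2] = 3*0 + 1*2 + 3*-2 = -4
y[3] = 3*0 + 3*2 + 1*-2 = 4
y[4] = 3*2 + 3*-2 = 0
y[5] = 3*-2 = -6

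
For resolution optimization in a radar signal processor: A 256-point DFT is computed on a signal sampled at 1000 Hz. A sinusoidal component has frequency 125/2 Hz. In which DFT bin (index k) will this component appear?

DFT frequency resolution = f_s/N = 1000/256 = 125/32 Hz
Bin index k = f_signal / resolution = 125/2 / 125/32 = 16
The signal frequency 125/2 Hz falls in DFT bin k = 16.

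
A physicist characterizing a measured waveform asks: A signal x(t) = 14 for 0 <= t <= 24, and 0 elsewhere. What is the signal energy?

Energy = integral of |x(t)|^2 dt over the signal duration
= 14^2 * 24 = 196 * 24 = 4704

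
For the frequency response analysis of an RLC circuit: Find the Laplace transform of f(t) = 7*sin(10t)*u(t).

Standard pair: sin(wt)*u(t) <-> w/(s^2+w^2)
With w = 10: L{7*sin(10t)*u(t)} = 70/(s^2+100)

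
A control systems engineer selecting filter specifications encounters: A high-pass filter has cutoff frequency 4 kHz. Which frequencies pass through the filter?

A high-pass filter passes all frequencies above the cutoff frequency 4 kHz and attenuates lower frequencies.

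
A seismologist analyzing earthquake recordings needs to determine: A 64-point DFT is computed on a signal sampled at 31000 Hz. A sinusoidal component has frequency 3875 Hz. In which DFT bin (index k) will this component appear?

DFT frequency resolution = f_s/N = 31000/64 = 3875/8 Hz
Bin index k = f_signal / resolution = 3875 / 3875/8 = 8
The signal frequency 3875 Hz falls in DFT bin k = 8.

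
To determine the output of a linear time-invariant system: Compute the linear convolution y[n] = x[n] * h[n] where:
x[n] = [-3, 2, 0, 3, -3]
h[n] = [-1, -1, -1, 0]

y[n] = sum_k x[k]*h[n-k]. Output length = len(x) + len(h) - 1 = 5 + 4 - 1 = 8.
y[0] = -3*-1 = 3
y[1] = 2*-1 + -3*-1 = 1
y[2] = 0*-1 + 2*-1 + -3*-1 = 1
y[3] = 3*-1 + 0*-1 + 2*-1 + -3*0 = -5
y[4] = -3*-1 + 3*-1 + 0*-1 + 2*0 = 0
y[5] = -3*-1 + 3*-1 + 0*0 = 0
y[6] = -3*-1 + 3*0 = 3
y[7] = -3*0 = 0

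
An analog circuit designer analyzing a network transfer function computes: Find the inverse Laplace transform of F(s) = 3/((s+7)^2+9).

Standard pair: w/((s+a)^2+w^2) <-> e^(-at)*sin(wt)*u(t)
With a=7, w=3: f(t) = e^(-7t)*sin(3t)*u(t)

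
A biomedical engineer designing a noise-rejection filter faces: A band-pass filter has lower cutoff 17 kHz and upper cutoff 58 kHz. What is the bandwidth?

Bandwidth = f_high - f_low
= 58 kHz - 17 kHz = 41 kHz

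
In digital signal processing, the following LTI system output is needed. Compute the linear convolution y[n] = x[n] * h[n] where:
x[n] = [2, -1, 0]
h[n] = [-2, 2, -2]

y[n] = sum_k x[k]*h[n-k]. Output length = len(x) + len(h) - 1 = 3 + 3 - 1 = 5.
y[0] = 2*-2 = -4
y[1] = -1*-2 + 2*2 = 6
y[2] = 0*-2 + -1*2 + 2*-2 = -6
y[3] = 0*2 + -1*-2 = 2
y[4] = 0*-2 = 0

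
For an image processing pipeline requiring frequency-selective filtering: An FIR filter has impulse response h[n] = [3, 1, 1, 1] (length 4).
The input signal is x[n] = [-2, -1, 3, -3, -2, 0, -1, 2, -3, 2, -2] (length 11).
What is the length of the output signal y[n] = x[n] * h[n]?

For linear convolution, the output length is:
len(y) = len(x) + len(h) - 1 = 11 + 4 - 1 = 14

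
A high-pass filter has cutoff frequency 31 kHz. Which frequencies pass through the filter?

A high-pass filter passes all frequencies above the cutoff frequency 31 kHz and attenuates lower frequencies.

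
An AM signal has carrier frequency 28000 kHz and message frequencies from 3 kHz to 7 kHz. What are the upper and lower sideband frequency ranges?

Upper sideband (USB) = fc + [fm_low, fm_high] = 28000 + [3, 7] = [28003, 28007] kHz
Lower sideband (LSB) = fc - [fm_high, fm_low] = 28000 - [7, 3] = [27993, 27997] kHz
Total occupied spectrum: 27993 kHz to 28007 kHz (plus carrier at 28000 kHz)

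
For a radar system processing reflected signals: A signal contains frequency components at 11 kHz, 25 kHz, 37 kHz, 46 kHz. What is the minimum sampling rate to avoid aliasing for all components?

The highest frequency component is f_max = 46 kHz.
Nyquist rate = 2 * f_max = 2 * 46 kHz = 92 kHz.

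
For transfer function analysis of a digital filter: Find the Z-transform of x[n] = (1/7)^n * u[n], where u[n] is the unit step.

The Z-transform of a^n * u[n] is z/(z-a) for |z| > |a|.
Here a = 1/7, so X(z) = z/(z - (1/7)) = 7z/(7z - 1)
ROC: |z| > 1/7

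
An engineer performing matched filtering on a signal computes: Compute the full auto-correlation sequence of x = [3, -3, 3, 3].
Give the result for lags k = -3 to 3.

r_xx[k] = sum_m x[m]*x[m+k], indexed from 0, for k = -3 to 3:
  r_xx[-3] = x[3]*x[0] = 9
  r_xx[-2] = x[2]*x[0] + x[3]*x[1] = 0
  r_xx[-1] = x[1]*x[0] + x[2]*x[1] + x[3]*x[2] = -9
  r_xx[0] = x[0]*x[0] + x[1]*x[1] + x[2]*x[2] + x[3]*x[3] = 36
  r_xx[1] = x[0]*x[1] + x[1]*x[2] + x[2]*x[3] = -9
  r_xx[2] = x[0]*x[2] + x[1]*x[3] = 0
  r_xx[3] = x[0]*x[3] = 9
r_xx = [9, 0, -9, 36, -9, 0, 9]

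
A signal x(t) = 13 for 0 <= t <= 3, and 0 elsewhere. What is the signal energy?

Energy = integral of |x(t)|^2 dt over the signal duration
= 13^2 * 3 = 169 * 3 = 507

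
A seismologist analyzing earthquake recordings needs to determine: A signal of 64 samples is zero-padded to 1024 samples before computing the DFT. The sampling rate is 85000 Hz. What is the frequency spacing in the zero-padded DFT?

Original DFT: N = 64, resolution = f_s/N = 85000/64 = 10625/8 Hz
Zero-padded DFT: N = 1024, resolution = f_s/N = 85000/1024 = 10625/128 Hz
Zero-padding interpolates the spectrum (finer frequency grid)
but does NOT improve the true spectral resolution (ability to resolve close frequencies).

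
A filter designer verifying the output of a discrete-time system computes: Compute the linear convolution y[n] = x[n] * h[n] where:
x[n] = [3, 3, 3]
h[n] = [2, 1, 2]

y[n] = sum_k x[k]*h[n-k]. Output length = len(x) + len(h) - 1 = 3 + 3 - 1 = 5.
y[0] = 3*2 = 6
y[1] = 3*2 + 3*1 = 9
y[2] = 3*2 + 3*1 + 3*2 = 15
y[3] = 3*1 + 3*2 = 9
y[4] = 3*2 = 6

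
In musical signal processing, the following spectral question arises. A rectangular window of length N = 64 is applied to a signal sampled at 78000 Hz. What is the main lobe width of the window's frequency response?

For a rectangular window of length N,
the main lobe width in frequency is 2*f_s/N.
= 2*78000/64 = 4875/2 Hz
This determines the minimum frequency separation for resolving two sinusoids.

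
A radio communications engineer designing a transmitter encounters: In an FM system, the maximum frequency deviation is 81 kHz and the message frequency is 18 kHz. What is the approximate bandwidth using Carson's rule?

Carson's rule: BW = 2*(delta_f + f_m)
= 2*(81 + 18) kHz = 198 kHz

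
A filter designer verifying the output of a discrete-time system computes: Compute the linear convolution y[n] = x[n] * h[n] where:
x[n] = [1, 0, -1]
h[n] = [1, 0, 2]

y[n] = sum_k x[k]*h[n-k]. Output length = len(x) + len(h) - 1 = 3 + 3 - 1 = 5.
y[0] = 1*1 = 1
y[1] = 0*1 + 1*0 = 0
y[2] = -1*1 + 0*0 + 1*2 = 1
y[3] = -1*0 + 0*2 = 0
y[4] = -1*2 = -2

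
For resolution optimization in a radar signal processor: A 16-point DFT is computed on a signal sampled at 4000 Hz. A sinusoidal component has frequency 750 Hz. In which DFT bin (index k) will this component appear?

DFT frequency resolution = f_s/N = 4000/16 = 250 Hz
Bin index k = f_signal / resolution = 750 / 250 = 3
The signal frequency 750 Hz falls in DFT bin k = 3.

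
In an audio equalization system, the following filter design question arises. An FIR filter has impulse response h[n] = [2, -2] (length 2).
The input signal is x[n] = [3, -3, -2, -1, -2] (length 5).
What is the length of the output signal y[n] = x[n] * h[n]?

For linear convolution, the output length is:
len(y) = len(x) + len(h) - 1 = 5 + 2 - 1 = 6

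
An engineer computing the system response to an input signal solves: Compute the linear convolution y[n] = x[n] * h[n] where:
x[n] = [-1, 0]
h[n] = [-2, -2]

y[n] = sum_k x[k]*h[n-k]. Output length = len(x) + len(h) - 1 = 2 + 2 - 1 = 3.
y[0] = -1*-2 = 2
y[1] = 0*-2 + -1*-2 = 2
y[2] = 0*-2 = 0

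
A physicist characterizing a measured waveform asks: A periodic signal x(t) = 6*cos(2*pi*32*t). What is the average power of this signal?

Average power of A*cos(wt) is A^2/2.
P = 6^2 / 2 = 36/2 = 18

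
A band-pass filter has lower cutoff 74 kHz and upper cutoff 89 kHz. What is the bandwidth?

Bandwidth = f_high - f_low
= 89 kHz - 74 kHz = 15 kHz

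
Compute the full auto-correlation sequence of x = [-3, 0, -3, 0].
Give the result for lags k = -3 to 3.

r_xx[k] = sum_m x[m]*x[m+k], indexed from 0, for k = -3 to 3:
  r_xx[-3] = x[3]*x[0] = 0
  r_xx[-2] = x[2]*x[0] + x[3]*x[1] = 9
  r_xx[-1] = x[1]*x[0] + x[2]*x[1] + x[3]*x[2] = 0
  r_xx[0] = x[0]*x[0] + x[1]*x[1] + x[2]*x[2] + x[3]*x[3] = 18
  r_xx[1] = x[0]*x[1] + x[1]*x[2] + x[2]*x[3] = 0
  r_xx[2] = x[0]*x[2] + x[1]*x[3] = 9
  r_xx[3] = x[0]*x[3] = 0
r_xx = [0, 9, 0, 18, 0, 9, 0]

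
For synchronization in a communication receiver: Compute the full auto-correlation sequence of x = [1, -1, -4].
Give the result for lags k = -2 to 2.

r_xx[k] = sum_m x[m]*x[m+k], indexed from 0, for k = -2 to 2:
  r_xx[-2] = x[2]*x[0] = -4
  r_xx[-1] = x[1]*x[0] + x[2]*x[1] = 3
  r_xx[0] = x[0]*x[0] + x[1]*x[1] + x[2]*x[2] = 18
  r_xx[1] = x[0]*x[1] + x[1]*x[2] = 3
  r_xx[2] = x[0]*x[2] = -4
r_xx = [-4, 3, 18, 3, -4]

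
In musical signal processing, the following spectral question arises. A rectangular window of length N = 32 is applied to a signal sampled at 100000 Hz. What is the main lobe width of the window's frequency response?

For a rectangular window of length N,
the main lobe width in frequency is 2*f_s/N.
= 2*100000/32 = 6250 Hz
This determines the minimum frequency separation for resolving two sinusoids.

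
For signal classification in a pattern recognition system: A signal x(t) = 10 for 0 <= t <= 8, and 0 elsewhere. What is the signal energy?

Energy = integral of |x(t)|^2 dt over the signal duration
= 10^2 * 8 = 100 * 8 = 800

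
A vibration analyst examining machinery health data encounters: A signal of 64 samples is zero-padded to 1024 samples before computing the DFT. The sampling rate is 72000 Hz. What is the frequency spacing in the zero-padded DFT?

Original DFT: N = 64, resolution = f_s/N = 72000/64 = 1125 Hz
Zero-padded DFT: N = 1024, resolution = f_s/N = 72000/1024 = 1125/16 Hz
Zero-padding interpolates the spectrum (finer frequency grid)
but does NOT improve the true spectral resolution (ability to resolve close frequencies).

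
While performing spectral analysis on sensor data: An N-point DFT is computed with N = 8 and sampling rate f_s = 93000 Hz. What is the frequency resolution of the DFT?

DFT frequency resolution = f_s / N
= 93000 / 8 = 11625 Hz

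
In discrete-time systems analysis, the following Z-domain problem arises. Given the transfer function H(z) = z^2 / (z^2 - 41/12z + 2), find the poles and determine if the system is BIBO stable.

Poles are roots of the denominator: z^2 - 41/12z + 2 = 0.
Quadratic formula: z = [-(-41/12) +/- sqrt((-41/12)^2 - 4*(2))] / 2
Discriminant = 1681/144 - 8 = 529/144; sqrt = 23/12.
z = (41/12 +/- 23/12) / 2 => z = 8/3 or z = 3/4.
|p1| = 8/3, |p2| = 3/4.
For BIBO stability, all poles must lie inside the unit circle (|p| < 1).
System is UNSTABLE since at least one |p| >= 1.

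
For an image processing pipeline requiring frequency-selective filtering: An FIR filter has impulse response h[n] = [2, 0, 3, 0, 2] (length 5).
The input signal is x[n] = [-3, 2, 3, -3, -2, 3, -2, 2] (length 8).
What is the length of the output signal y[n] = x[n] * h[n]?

For linear convolution, the output length is:
len(y) = len(x) + len(h) - 1 = 8 + 5 - 1 = 12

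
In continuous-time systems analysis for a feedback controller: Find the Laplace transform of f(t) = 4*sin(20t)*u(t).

Standard pair: sin(wt)*u(t) <-> w/(s^2+w^2)
With w = 20: L{4*sin(20t)*u(t)} = 80/(s^2+400)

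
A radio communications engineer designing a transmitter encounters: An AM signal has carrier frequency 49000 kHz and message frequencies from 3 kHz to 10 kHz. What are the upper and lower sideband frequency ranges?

Upper sideband (USB) = fc + [fm_low, fm_high] = 49000 + [3, 10] = [49003, 49010] kHz
Lower sideband (LSB) = fc - [fm_high, fm_low] = 49000 - [10, 3] = [48990, 48997] kHz
Total occupied spectrum: 48990 kHz to 49010 kHz (plus carrier at 49000 kHz)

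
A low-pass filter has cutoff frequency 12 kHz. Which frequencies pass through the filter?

A low-pass filter passes all frequencies below the cutoff frequency 12 kHz and attenuates higher frequencies.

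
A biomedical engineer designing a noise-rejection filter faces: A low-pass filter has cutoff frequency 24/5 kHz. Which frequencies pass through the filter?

A low-pass filter passes all frequencies below the cutoff frequency 24/5 kHz and attenuates higher frequencies.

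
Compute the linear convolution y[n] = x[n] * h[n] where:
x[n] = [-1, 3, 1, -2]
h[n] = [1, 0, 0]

y[n] = sum_k x[k]*h[n-k]. Output length = len(x) + len(h) - 1 = 4 + 3 - 1 = 6.
y[0] = -1*1 = -1
y[1] = 3*1 + -1*0 = 3
y[2] = 1*1 + 3*0 + -1*0 = 1
y[3] = -2*1 + 1*0 + 3*0 = -2
y[4] = -2*0 + 1*0 = 0
y[5] = -2*0 = 0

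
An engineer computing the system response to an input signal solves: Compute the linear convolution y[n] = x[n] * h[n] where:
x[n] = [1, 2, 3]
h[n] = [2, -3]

y[n] = sum_k x[k]*h[n-k]. Output length = len(x) + len(h) - 1 = 3 + 2 - 1 = 4.
y[0] = 1*2 = 2
y[1] = 2*2 + 1*-3 = 1
y[2] = 3*2 + 2*-3 = 0
y[3] = 3*-3 = -9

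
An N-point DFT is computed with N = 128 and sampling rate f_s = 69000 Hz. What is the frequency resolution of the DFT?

DFT frequency resolution = f_s / N
= 69000 / 128 = 8625/16 Hz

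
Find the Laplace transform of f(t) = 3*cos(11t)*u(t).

Standard pair: cos(wt)*u(t) <-> s/(s^2+w^2)
With w = 11: L{3*cos(11t)*u(t)} = 3s/(s^2+121)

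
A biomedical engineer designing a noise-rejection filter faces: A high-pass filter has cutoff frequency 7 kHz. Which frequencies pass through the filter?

A high-pass filter passes all frequencies above the cutoff frequency 7 kHz and attenuates lower frequencies.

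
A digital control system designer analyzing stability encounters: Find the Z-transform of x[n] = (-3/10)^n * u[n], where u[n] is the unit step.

The Z-transform of a^n * u[n] is z/(z-a) for |z| > |a|.
Here a = -3/10, so X(z) = z/(z - (-3/10)) = 10z/(10z + 3)
ROC: |z| > 3/10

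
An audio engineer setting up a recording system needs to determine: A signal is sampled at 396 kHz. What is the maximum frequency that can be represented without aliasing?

The maximum frequency that can be represented without aliasing
is the Nyquist frequency: f_max = f_s / 2 = 396 kHz / 2 = 198 kHz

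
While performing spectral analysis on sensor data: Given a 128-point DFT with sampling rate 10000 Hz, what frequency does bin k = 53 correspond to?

The frequency of DFT bin k is: f_k = k * f_s / N
f_53 = 53 * 10000 / 128 = 33125/8 Hz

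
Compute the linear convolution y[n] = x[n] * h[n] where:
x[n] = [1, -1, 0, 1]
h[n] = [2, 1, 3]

y[n] = sum_k x[k]*h[n-k]. Output length = len(x) + len(h) - 1 = 4 + 3 - 1 = 6.
y[0] = 1*2 = 2
y[1] = -1*2 + 1*1 = -1
y[2] = 0*2 + -1*1 + 1*3 = 2
y[3] = 1*2 + 0*1 + -1*3 = -1
y[4] = 1*1 + 0*3 = 1
y[5] = 1*3 = 3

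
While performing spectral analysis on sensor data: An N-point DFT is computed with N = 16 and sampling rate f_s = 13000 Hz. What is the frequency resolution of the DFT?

DFT frequency resolution = f_s / N
= 13000 / 16 = 1625/2 Hz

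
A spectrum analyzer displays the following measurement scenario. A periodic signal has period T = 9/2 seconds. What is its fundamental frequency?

The fundamental frequency is the reciprocal of the period.
f = 1/T = 1/(9/2) = 2/9 Hz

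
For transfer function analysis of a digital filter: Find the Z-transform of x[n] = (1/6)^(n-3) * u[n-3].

Time-shifting property: if X(z) = Z{x[n]}, then Z{x[n-d]} = z^(-d) * X(z)
X(z) = z/(z - 1/6) for x[n] = (1/6)^n * u[n]
Z{x[n-3]} = z^(-3) * z/(z - 1/6) = z^(-2)/(z - 1/6)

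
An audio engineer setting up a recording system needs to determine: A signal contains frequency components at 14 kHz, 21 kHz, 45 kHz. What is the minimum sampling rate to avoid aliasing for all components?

The highest frequency component is f_max = 45 kHz.
Nyquist rate = 2 * f_max = 2 * 45 kHz = 90 kHz.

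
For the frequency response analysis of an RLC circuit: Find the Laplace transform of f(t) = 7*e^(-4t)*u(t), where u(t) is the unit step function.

Standard Laplace transform pair:
e^(-at)*u(t) <-> 1/(s+a)
With a = 4: L{7*e^(-4t)*u(t)} = 7/(s+4), ROC: Re(s) > -4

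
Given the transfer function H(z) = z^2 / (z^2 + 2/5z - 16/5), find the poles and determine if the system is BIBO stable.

Poles are roots of the denominator: z^2 + 2/5z - 16/5 = 0.
Quadratic formula: z = [-(2/5) +/- sqrt((2/5)^2 - 4*(-16/5))] / 2
Discriminant = 4/25 + 64/5 = 324/25; sqrt = 18/5.
z = (-2/5 +/- 18/5) / 2 => z = 8/5 or z = -2.
|p1| = 8/5, |p2| = 2.
For BIBO stability, all poles must lie inside the unit circle (|p| < 1).
System is UNSTABLE since at least one |p| >= 1.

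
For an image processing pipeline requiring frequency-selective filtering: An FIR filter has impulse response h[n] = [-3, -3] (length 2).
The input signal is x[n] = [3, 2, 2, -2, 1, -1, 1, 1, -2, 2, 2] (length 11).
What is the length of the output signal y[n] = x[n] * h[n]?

For linear convolution, the output length is:
len(y) = len(x) + len(h) - 1 = 11 + 2 - 1 = 12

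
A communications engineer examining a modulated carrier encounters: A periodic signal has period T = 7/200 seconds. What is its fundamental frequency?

The fundamental frequency is the reciprocal of the period.
f = 1/T = 1/(7/200) = 200/7 Hz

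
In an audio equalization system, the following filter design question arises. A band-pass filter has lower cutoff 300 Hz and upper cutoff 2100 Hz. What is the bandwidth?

Bandwidth = f_high - f_low
= 2100 Hz - 300 Hz = 1800 Hz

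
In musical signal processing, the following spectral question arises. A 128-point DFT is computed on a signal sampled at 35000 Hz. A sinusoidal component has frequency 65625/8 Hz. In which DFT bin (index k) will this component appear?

DFT frequency resolution = f_s/N = 35000/128 = 4375/16 Hz
Bin index k = f_signal / resolution = 65625/8 / 4375/16 = 30
The signal frequency 65625/8 Hz falls in DFT bin k = 30.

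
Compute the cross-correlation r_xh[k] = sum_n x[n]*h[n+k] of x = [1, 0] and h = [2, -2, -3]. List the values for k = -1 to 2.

Both sequences indexed from 0 and zero outside their support.
Lags with overlap: k = -1 to 2.
  r_xh[-1] = x[1]*h[0] = 0
  r_xh[0] = x[0]*h[0] + x[1]*h[1] = 2
  r_xh[1] = x[0]*h[1] + x[1]*h[2] = -2
  r_xh[2] = x[0]*h[2] = -3
r_xh = [0, 2, -2, -3] (for k = -1, ..., 2)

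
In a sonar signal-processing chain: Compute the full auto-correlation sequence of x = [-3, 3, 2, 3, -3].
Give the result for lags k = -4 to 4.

r_xx[k] = sum_m x[m]*x[m+k], indexed from 0, for k = -4 to 4:
  r_xx[-4] = x[4]*x[0] = 9
  r_xx[-3] = x[3]*x[0] + x[4]*x[1] = -18
  r_xx[-2] = x[2]*x[0] + x[3]*x[1] + x[4]*x[2] = -3
  r_xx[-1] = x[1]*x[0] + x[2]*x[1] + x[3]*x[2] + x[4]*x[3] = -6
  r_xx[0] = x[0]*x[0] + x[1]*x[1] + x[2]*x[2] + x[3]*x[3] + x[4]*x[4] = 40
  r_xx[1] = x[0]*x[1] + x[1]*x[2] + x[2]*x[3] + x[3]*x[4] = -6
  r_xx[2] = x[0]*x[2] + x[1]*x[3] + x[2]*x[4] = -3
  r_xx[3] = x[0]*x[3] + x[1]*x[4] = -18
  r_xx[4] = x[0]*x[4] = 9
r_xx = [9, -18, -3, -6, 40, -6, -3, -18, 9]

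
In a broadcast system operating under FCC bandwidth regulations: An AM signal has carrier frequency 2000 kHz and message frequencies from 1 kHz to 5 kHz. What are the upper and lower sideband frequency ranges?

Upper sideband (USB) = fc + [fm_low, fm_high] = 2000 + [1, 5] = [2001, 2005] kHz
Lower sideband (LSB) = fc - [fm_high, fm_low] = 2000 - [5, 1] = [1995, 1999] kHz
Total occupied spectrum: 1995 kHz to 2005 kHz (plus carrier at 2000 kHz)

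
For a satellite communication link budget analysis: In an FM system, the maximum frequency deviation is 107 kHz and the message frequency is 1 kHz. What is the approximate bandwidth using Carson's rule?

Carson's rule: BW = 2*(delta_f + f_m)
= 2*(107 + 1) kHz = 216 kHz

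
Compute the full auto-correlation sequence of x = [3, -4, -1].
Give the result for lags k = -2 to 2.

r_xx[k] = sum_m x[m]*x[m+k], indexed from 0, for k = -2 to 2:
  r_xx[-2] = x[2]*x[0] = -3
  r_xx[-1] = x[1]*x[0] + x[2]*x[1] = -8
  r_xx[0] = x[0]*x[0] + x[1]*x[1] + x[2]*x[2] = 26
  r_xx[1] = x[0]*x[1] + x[1]*x[2] = -8
  r_xx[2] = x[0]*x[2] = -3
r_xx = [-3, -8, 26, -8, -3]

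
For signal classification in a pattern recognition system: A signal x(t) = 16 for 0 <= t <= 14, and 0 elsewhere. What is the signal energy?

Energy = integral of |x(t)|^2 dt over the signal duration
= 16^2 * 14 = 256 * 14 = 3584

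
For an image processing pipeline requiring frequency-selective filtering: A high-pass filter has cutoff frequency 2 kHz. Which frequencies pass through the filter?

A high-pass filter passes all frequencies above the cutoff frequency 2 kHz and attenuates lower frequencies.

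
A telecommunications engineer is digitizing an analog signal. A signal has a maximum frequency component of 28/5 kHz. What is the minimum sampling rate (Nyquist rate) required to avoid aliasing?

By the Nyquist-Shannon sampling theorem,
the minimum sampling rate (Nyquist rate) must be at least 2 * f_max.
Nyquist rate = 2 * 28/5 kHz = 56/5 kHz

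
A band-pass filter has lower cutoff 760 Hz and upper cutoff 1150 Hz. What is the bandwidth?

Bandwidth = f_high - f_low
= 1150 Hz - 760 Hz = 390 Hz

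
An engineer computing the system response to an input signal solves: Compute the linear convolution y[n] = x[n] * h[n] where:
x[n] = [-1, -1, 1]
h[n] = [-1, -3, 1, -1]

y[n] = sum_k x[k]*h[n-k]. Output length = len(x) + len(h) - 1 = 3 + 4 - 1 = 6.
y[0] = -1*-1 = 1
y[1] = -1*-1 + -1*-3 = 4
y[2] = 1*-1 + -1*-3 + -1*1 = 1
y[3] = 1*-3 + -1*1 + -1*-1 = -3
y[4] = 1*1 + -1*-1 = 2
y[5] = 1*-1 = -1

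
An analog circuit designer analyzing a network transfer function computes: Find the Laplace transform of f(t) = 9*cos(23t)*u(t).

Standard pair: cos(wt)*u(t) <-> s/(s^2+w^2)
With w = 23: L{9*cos(23t)*u(t)} = 9s/(s^2+529)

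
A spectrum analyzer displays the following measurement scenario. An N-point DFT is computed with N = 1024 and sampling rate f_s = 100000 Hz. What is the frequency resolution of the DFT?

DFT frequency resolution = f_s / N
= 100000 / 1024 = 3125/32 Hz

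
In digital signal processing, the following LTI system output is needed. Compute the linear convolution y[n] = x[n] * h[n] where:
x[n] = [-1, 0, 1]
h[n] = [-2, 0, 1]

y[n] = sum_k x[k]*h[n-k]. Output length = len(x) + len(h) - 1 = 3 + 3 - 1 = 5.
y[0] = -1*-2 = 2
y[1] = 0*-2 + -1*0 = 0
y[2] = 1*-2 + 0*0 + -1*1 = -3
y[3] = 1*0 + 0*1 = 0
y[4] = 1*1 = 1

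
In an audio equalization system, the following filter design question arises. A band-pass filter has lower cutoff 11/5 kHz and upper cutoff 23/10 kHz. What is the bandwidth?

Bandwidth = f_high - f_low
= 23/10 kHz - 11/5 kHz = 1/10 kHz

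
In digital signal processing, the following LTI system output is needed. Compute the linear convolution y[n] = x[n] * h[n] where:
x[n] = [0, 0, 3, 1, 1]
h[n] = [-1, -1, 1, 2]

y[n] = sum_k x[k]*h[n-k]. Output length = len(x) + len(h) - 1 = 5 + 4 - 1 = 8.
y[0] = 0*-1 = 0
y[1] = 0*-1 + 0*-1 = 0
y[2] = 3*-1 + 0*-1 + 0*1 = -3
y[3] = 1*-1 + 3*-1 + 0*1 + 0*2 = -4
y[4] = 1*-1 + 1*-1 + 3*1 + 0*2 = 1
y[5] = 1*-1 + 1*1 + 3*2 = 6
y[6] = 1*1 + 1*2 = 3
y[7] = 1*2 = 2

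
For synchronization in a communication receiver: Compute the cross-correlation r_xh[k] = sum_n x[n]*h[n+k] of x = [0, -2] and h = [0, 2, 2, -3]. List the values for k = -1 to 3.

Both sequences indexed from 0 and zero outside their support.
Lags with overlap: k = -1 to 3.
  r_xh[-1] = x[1]*h[0] = 0
  r_xh[0] = x[0]*h[0] + x[1]*h[1] = -4
  r_xh[1] = x[0]*h[1] + x[1]*h[2] = -4
  r_xh[2] = x[0]*h[2] + x[1]*h[3] = 6
  r_xh[3] = x[0]*h[3] = 0
r_xh = [0, -4, -4, 6, 0] (for k = -1, ..., 3)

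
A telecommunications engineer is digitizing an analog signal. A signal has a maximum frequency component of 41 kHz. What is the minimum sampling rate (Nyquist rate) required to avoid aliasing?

By the Nyquist-Shannon sampling theorem,
the minimum sampling rate (Nyquist rate) must be at least 2 * f_max.
Nyquist rate = 2 * 41 kHz = 82 kHz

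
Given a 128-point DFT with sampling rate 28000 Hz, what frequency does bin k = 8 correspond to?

The frequency of DFT bin k is: f_k = k * f_s / N
f_8 = 8 * 28000 / 128 = 1750 Hz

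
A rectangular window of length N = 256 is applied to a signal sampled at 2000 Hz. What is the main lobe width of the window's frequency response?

For a rectangular window of length N,
the main lobe width in frequency is 2*f_s/N.
= 2*2000/256 = 125/8 Hz
This determines the minimum frequency separation for resolving two sinusoids.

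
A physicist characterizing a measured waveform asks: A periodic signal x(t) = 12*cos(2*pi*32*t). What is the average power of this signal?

Average power of A*cos(wt) is A^2/2.
P = 12^2 / 2 = 144/2 = 72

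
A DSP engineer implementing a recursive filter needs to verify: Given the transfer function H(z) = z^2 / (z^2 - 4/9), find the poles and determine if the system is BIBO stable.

Poles are roots of the denominator: z^2 - 4/9 = 0.
Quadratic formula: z = [-(0) +/- sqrt((0)^2 - 4*(-4/9))] / 2
Discriminant = 0 + 16/9 = 16/9; sqrt = 4/3.
z = (0 +/- 4/3) / 2 => z = 2/3 or z = -2/3.
|p1| = 2/3, |p2| = 2/3.
For BIBO stability, all poles must lie inside the unit circle (|p| < 1).
System is STABLE since both |p| < 1.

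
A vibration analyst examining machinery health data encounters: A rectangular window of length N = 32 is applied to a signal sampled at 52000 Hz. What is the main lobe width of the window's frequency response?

For a rectangular window of length N,
the main lobe width in frequency is 2*f_s/N.
= 2*52000/32 = 3250 Hz
This determines the minimum frequency separation for resolving two sinusoids.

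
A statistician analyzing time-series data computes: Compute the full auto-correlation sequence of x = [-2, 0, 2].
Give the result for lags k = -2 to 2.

r_xx[k] = sum_m x[m]*x[m+k], indexed from 0, for k = -2 to 2:
  r_xx[-2] = x[2]*x[0] = -4
  r_xx[-1] = x[1]*x[0] + x[2]*x[1] = 0
  r_xx[0] = x[0]*x[0] + x[1]*x[1] + x[2]*x[2] = 8
  r_xx[1] = x[0]*x[1] + x[1]*x[2] = 0
  r_xx[2] = x[0]*x[2] = -4
r_xx = [-4, 0, 8, 0, -4]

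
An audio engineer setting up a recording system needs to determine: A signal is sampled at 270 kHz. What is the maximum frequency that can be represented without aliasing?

The maximum frequency that can be represented without aliasing
is the Nyquist frequency: f_max = f_s / 2 = 270 kHz / 2 = 135 kHz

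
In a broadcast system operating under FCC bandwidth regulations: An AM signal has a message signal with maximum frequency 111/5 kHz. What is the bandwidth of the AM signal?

In AM (double-sideband), the bandwidth is twice the message frequency.
BW = 2 * f_m = 2 * 111/5 kHz = 222/5 kHz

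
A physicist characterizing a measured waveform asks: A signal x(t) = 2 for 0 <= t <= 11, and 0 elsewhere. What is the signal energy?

Energy = integral of |x(t)|^2 dt over the signal duration
= 2^2 * 11 = 4 * 11 = 44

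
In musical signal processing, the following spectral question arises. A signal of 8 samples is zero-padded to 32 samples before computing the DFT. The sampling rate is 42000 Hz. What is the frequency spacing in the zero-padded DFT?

Original DFT: N = 8, resolution = f_s/N = 42000/8 = 5250 Hz
Zero-padded DFT: N = 32, resolution = f_s/N = 42000/32 = 2625/2 Hz
Zero-padding interpolates the spectrum (finer frequency grid)
but does NOT improve the true spectral resolution (ability to resolve close frequencies).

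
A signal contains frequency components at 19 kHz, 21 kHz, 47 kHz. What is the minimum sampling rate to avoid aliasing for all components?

The highest frequency component is f_max = 47 kHz.
Nyquist rate = 2 * f_max = 2 * 47 kHz = 94 kHz.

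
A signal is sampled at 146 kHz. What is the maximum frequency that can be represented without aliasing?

The maximum frequency that can be represented without aliasing
is the Nyquist frequency: f_max = f_s / 2 = 146 kHz / 2 = 73 kHz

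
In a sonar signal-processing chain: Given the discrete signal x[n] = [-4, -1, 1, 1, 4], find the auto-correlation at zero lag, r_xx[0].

The auto-correlation at zero lag r_xx[0] equals the signal energy.
r_xx[0] = sum of x[n]^2 = (-4)^2 + (-1)^2 + 1^2 + 1^2 + 4^2
= 16 + 1 + 1 + 1 + 16 = 35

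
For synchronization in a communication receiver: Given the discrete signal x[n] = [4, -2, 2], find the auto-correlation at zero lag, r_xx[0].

The auto-correlation at zero lag r_xx[0] equals the signal energy.
r_xx[0] = sum of x[n]^2 = 4^2 + (-2)^2 + 2^2
= 16 + 4 + 4 = 24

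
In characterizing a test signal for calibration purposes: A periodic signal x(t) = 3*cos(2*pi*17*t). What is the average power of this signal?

Average power of A*cos(wt) is A^2/2.
P = 3^2 / 2 = 9/2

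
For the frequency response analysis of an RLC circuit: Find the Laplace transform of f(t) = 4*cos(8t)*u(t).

Standard pair: cos(wt)*u(t) <-> s/(s^2+w^2)
With w = 8: L{4*cos(8t)*u(t)} = 4s/(s^2+64)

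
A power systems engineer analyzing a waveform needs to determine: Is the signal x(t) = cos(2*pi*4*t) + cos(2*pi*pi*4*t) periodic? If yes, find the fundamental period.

f1 = 4 Hz, f2 = 4*pi Hz
Ratio f2/f1 = pi, which is irrational.
Since the frequency ratio is irrational, no common period exists.
The signal is not periodic.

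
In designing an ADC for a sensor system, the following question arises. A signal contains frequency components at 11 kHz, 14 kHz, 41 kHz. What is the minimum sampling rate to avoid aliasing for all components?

The highest frequency component is f_max = 41 kHz.
Nyquist rate = 2 * f_max = 2 * 41 kHz = 82 kHz.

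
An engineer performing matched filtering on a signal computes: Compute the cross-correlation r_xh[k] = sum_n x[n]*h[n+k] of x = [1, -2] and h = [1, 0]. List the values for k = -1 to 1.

Both sequences indexed from 0 and zero outside their support.
Lags with overlap: k = -1 to 1.
  r_xh[-1] = x[1]*h[0] = -2
  r_xh[0] = x[0]*h[0] + x[1]*h[1] = 1
  r_xh[1] = x[0]*h[1] = 0
r_xh = [-2, 1, 0] (for k = -1, ..., 1)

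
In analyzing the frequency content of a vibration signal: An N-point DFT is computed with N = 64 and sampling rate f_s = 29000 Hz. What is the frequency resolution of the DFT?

DFT frequency resolution = f_s / N
= 29000 / 64 = 3625/8 Hz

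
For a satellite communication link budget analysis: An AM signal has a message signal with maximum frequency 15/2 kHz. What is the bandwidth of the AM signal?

In AM (double-sideband), the bandwidth is twice the message frequency.
BW = 2 * f_m = 2 * 15/2 kHz = 15 kHz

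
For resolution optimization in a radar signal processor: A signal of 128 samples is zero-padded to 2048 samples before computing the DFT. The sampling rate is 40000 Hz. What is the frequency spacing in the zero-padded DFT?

Original DFT: N = 128, resolution = f_s/N = 40000/128 = 625/2 Hz
Zero-padded DFT: N = 2048, resolution = f_s/N = 40000/2048 = 625/32 Hz
Zero-padding interpolates the spectrum (finer frequency grid)
but does NOT improve the true spectral resolution (ability to resolve close frequencies).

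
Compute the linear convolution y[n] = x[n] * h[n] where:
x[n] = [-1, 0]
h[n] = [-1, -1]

y[n] = sum_k x[k]*h[n-k]. Output length = len(x) + len(h) - 1 = 2 + 2 - 1 = 3.
y[0] = -1*-1 = 1
y[1] = 0*-1 + -1*-1 = 1
y[2] = 0*-1 = 0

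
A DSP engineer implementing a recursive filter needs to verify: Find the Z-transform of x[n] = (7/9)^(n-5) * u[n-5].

Time-shifting property: if X(z) = Z{x[n]}, then Z{x[n-d]} = z^(-d) * X(z)
X(z) = z/(z - 7/9) for x[n] = (7/9)^n * u[n]
Z{x[n-5]} = z^(-5) * z/(z - 7/9) = z^(-4)/(z - 7/9)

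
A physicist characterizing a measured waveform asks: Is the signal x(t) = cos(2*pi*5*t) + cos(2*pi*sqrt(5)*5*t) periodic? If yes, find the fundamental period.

f1 = 5 Hz, f2 = 5*sqrt(5) Hz
Ratio f2/f1 = sqrt(5), which is irrational.
Since the frequency ratio is irrational, no common period exists.
The signal is not periodic.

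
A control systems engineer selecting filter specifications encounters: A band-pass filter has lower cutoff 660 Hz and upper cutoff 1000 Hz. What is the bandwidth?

Bandwidth = f_high - f_low
= 1000 Hz - 660 Hz = 340 Hz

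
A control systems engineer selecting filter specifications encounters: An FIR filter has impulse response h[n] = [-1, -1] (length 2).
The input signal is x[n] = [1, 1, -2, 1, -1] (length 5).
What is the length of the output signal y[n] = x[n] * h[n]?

For linear convolution, the output length is:
len(y) = len(x) + len(h) - 1 = 5 + 2 - 1 = 6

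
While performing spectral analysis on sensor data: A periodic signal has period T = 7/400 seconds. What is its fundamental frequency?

The fundamental frequency is the reciprocal of the period.
f = 1/T = 1/(7/400) = 400/7 Hz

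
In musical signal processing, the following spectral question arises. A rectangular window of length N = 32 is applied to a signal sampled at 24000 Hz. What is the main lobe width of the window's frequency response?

For a rectangular window of length N,
the main lobe width in frequency is 2*f_s/N.
= 2*24000/32 = 1500 Hz
This determines the minimum frequency separation for resolving two sinusoids.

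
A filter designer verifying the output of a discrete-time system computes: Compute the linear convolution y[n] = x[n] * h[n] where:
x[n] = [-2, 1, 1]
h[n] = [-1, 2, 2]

y[n] = sum_k x[k]*h[n-k]. Output length = len(x) + len(h) - 1 = 3 + 3 - 1 = 5.
y[0] = -2*-1 = 2
y[1] = 1*-1 + -2*2 = -5
y[2] = 1*-1 + 1*2 + -2*2 = -3
y[3] = 1*2 + 1*2 = 4
y[4] = 1*2 = 2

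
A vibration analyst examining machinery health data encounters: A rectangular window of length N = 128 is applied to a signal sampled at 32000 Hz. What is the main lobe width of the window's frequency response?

For a rectangular window of length N,
the main lobe width in frequency is 2*f_s/N.
= 2*32000/128 = 500 Hz
This determines the minimum frequency separation for resolving two sinusoids.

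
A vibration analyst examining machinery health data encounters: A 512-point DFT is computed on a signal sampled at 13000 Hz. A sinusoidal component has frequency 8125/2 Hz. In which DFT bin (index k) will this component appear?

DFT frequency resolution = f_s/N = 13000/512 = 1625/64 Hz
Bin index k = f_signal / resolution = 8125/2 / 1625/64 = 160
The signal frequency 8125/2 Hz falls in DFT bin k = 160.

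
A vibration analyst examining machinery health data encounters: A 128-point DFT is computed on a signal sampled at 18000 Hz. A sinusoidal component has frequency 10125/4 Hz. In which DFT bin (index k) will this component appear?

DFT frequency resolution = f_s/N = 18000/128 = 1125/8 Hz
Bin index k = f_signal / resolution = 10125/4 / 1125/8 = 18
The signal frequency 10125/4 Hz falls in DFT bin k = 18.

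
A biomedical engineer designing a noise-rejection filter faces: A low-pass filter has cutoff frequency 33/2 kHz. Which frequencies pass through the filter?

A low-pass filter passes all frequencies below the cutoff frequency 33/2 kHz and attenuates higher frequencies.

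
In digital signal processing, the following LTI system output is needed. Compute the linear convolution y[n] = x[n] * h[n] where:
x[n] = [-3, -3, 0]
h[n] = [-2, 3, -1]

y[n] = sum_k x[k]*h[n-k]. Output length = len(x) + len(h) - 1 = 3 + 3 - 1 = 5.
y[0] = -3*-2 = 6
y[1] = -3*-2 + -3*3 = -3
y[2] = 0*-2 + -3*3 + -3*-1 = -6
y[3] = 0*3 + -3*-1 = 3
y[4] = 0*-1 = 0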